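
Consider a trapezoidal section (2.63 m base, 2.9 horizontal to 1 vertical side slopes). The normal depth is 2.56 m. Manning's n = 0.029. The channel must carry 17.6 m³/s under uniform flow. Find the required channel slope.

S = 0.00025

With bottom width b = 2.63 m and side slope z = 2.9: A = (b + zy)y = (2.63 + 2.9×2.56)×2.56 = 25.74 m²; P = b + 2y√(1+z²) = 2.63 + 2×2.56×3.068 = 18.34 m.
Hydraulic radius R = A/P = 25.74/18.34 = 1.404 m.
From Manning's equation, S = [nQ / (1 A R^(2/3))]² = [0.029 × 17.6 / (1 × 25.74 × 1.404^(2/3))]² = 0.00025.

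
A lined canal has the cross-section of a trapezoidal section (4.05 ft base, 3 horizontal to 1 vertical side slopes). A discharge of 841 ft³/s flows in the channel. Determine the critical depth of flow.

At critical depth, Q² T / (g A³) = 1, i.e. A³/T = Q²/g = 841²/32.2 = 21970.
At y = 4.11 ft: A³/T = 10630 — low.
At y = 5.65 ft: A³/T = 44010 — high.
At y = 4.84 ft: A³/T = 21940 — ≈ 21970.

y_c = 4.84 ft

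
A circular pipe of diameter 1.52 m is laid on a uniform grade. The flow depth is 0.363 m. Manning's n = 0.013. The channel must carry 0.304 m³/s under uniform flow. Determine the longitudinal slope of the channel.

For a circular section of diameter D = 1.52 m at depth y = 0.363 m, the central angle is θ = 2 arccos(1 − 2y/D) = 2.042 rad. Then A = (D²/8)(θ − sin θ) = 0.3325 m² and P = Dθ/2 = 1.552 m.
Hydraulic radius R = A/P = 0.3325/1.552 = 0.2142 m.
From Manning's equation, S = [nQ / (1 A R^(2/3))]² = [0.013 × 0.304 / (1 × 0.3325 × 0.2142^(2/3))]² = 0.0011.

S = 0.0011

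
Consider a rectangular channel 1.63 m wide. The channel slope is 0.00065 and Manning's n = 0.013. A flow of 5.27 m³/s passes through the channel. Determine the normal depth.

Manning's equation rearranged: A R^(2/3) = nQ / (1·√S) = 0.013 × 5.27 / (√0.00065) = 2.687.
At y = 2.88 m: A R^(2/3) = 3.469 — over.
At y = 1.66 m: A R^(2/3) = 1.809 — short.
At y = 2.31 m: A R^(2/3) = 2.686 — close enough.

y_n = 2.31 m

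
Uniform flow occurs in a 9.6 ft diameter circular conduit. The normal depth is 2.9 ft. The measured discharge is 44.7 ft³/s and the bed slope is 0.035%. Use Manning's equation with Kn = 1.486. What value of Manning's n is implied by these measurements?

n = 0.016

For a circular section of diameter D = 9.6 ft at depth y = 2.9 ft, the central angle is θ = 2 arccos(1 − 2y/D) = 2.328 rad. Then A = (D²/8)(θ − sin θ) = 18.44 ft² and P = Dθ/2 = 11.17 ft.
Hydraulic radius R = A/P = 18.44/11.17 = 1.65 ft.
Rearranging Manning's equation: n = (1.486/Q) A R^(2/3) S^(1/2) = (1.486/44.7) × 18.44 × 1.65^(2/3) × √0.00035 = 0.016.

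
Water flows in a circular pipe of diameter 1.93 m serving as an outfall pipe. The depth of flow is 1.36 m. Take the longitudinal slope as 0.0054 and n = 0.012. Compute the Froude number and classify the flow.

For a circular section of diameter D = 1.93 m at depth y = 1.36 m, the central angle is θ = 2 arccos(1 − 2y/D) = 3.985 rad. Then A = (D²/8)(θ − sin θ) = 2.203 m² and P = Dθ/2 = 3.846 m.
Hydraulic radius R = A/P = 2.203/3.846 = 0.5729 m.
V = (1/n) R^(2/3) √S = (1/0.012) × 0.5729^(2/3) × √0.0054 = 4.224 m/s. Hydraulic depth D_h = A/T = 2.203/1.761 = 1.251 m.
Froude number Fr = V/√(g·D_h) = 4.224/√(9.81×1.251) = 1.21, which is greater than 1, so the flow is supercritical.

supercritical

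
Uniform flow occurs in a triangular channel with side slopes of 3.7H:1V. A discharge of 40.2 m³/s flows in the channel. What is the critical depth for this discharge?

At critical depth, Q² T / (g A³) = 1, i.e. A³/T = Q²/g = 40.2²/9.81 = 164.7.
Try y = 2.35 m: A³/T = 490.6 — too large.
Try y = 1.44 m: A³/T = 42.38 — too small.
Try y = 1.89 m: A³/T = 165.1 — matches.

y_c = 1.89 m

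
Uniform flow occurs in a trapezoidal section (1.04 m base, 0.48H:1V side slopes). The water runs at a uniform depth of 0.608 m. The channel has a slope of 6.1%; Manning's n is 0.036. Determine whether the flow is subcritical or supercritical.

With bottom width b = 1.04 m and side slope z = 0.48: A = (b + zy)y = (1.04 + 0.48×0.608)×0.608 = 0.8098 m²; P = b + 2y√(1+z²) = 1.04 + 2×0.608×1.109 = 2.389 m.
Hydraulic radius R = A/P = 0.8098/2.389 = 0.339 m.
V = (1/n) R^(2/3) √S = (1/0.036) × 0.339^(2/3) × √0.061 = 3.335 m/s. Hydraulic depth D_h = A/T = 0.8098/1.624 = 0.4987 m.
Froude number Fr = V/√(g·D_h) = 3.335/√(9.81×0.4987) = 1.51, which is greater than 1, so the flow is supercritical.

supercritical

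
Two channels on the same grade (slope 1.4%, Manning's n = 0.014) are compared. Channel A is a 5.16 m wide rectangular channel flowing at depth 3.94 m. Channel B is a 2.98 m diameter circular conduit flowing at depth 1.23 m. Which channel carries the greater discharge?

Channel A: Flow area A = b·y = 5.16 × 3.94 = 20.33 m². Wetted perimeter P = b + 2y = 5.16 + 2×3.94 = 13.04 m. Hydraulic radius R = A/P = 20.33/13.04 = 1.559 m. Q_A = (1/0.014)·20.33·1.559^(2/3)·√0.014 = 231 m³/s.
Channel B: For a circular section of diameter D = 2.98 m at depth y = 1.23 m, the central angle is θ = 2 arccos(1 − 2y/D) = 2.791 rad. Then A = (D²/8)(θ − sin θ) = 2.716 m² and P = Dθ/2 = 4.158 m. Hydraulic radius R = A/P = 2.716/4.158 = 0.6533 m. Q_B = (1/0.014)·2.716·0.6533^(2/3)·√0.014 = 17.28 m³/s.
Q_A = 231 m³/s vs Q_B = 17.28 m³/s, so channel A carries more.

channel A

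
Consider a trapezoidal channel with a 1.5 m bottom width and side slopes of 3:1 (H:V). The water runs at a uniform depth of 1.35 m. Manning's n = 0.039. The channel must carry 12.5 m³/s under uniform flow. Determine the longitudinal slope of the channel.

S = 0.00625

With bottom width b = 1.5 m and side slope z = 3: A = (b + zy)y = (1.5 + 3×1.35)×1.35 = 7.493 m²; P = b + 2y√(1+z²) = 1.5 + 2×1.35×3.162 = 10.04 m.
Hydraulic radius R = A/P = 7.493/10.04 = 0.7464 m.
From Manning's equation, S = [nQ / (1 A R^(2/3))]² = [0.039 × 12.5 / (1 × 7.493 × 0.7464^(2/3))]² = 0.00625.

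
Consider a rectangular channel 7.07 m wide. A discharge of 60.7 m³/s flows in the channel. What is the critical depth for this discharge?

For a rectangular channel, critical depth y_c = (q²/g)^(1/3) where q = Q/b = 60.7/7.07 = 8.586 m²/s.
So y_c = (8.586²/9.81)^(1/3) = 1.96 m.

y_c = 1.96 m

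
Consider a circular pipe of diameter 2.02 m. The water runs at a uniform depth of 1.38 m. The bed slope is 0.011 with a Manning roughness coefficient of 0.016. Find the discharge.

Q = 10.8 m³/s

For a circular section of diameter D = 2.02 m at depth y = 1.38 m, the central angle is θ = 2 arccos(1 − 2y/D) = 3.892 rad. Then A = (D²/8)(θ − sin θ) = 2.333 m² and P = Dθ/2 = 3.931 m.
Hydraulic radius R = A/P = 2.333/3.931 = 0.5935 m.
Manning's equation: Q = (1/n) A R^(2/3) S^(1/2) = (1/0.016) × 2.333 × 0.5935^(2/3) × 0.011^(1/2) = 10.8 m³/s.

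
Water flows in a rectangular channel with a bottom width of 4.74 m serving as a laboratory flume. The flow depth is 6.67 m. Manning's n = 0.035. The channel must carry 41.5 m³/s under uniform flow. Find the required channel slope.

S = 0.001

Flow area A = b·y = 4.74 × 6.67 = 31.62 m². Wetted perimeter P = b + 2y = 4.74 + 2×6.67 = 18.08 m.
Hydraulic radius R = A/P = 31.62/18.08 = 1.749 m.
From Manning's equation, S = [nQ / (1 A R^(2/3))]² = [0.035 × 41.5 / (1 × 31.62 × 1.749^(2/3))]² = 0.001.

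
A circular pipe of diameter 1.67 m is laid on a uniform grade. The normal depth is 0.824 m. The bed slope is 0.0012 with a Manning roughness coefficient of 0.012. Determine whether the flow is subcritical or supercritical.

subcritical

For a circular section of diameter D = 1.67 m at depth y = 0.824 m, the central angle is θ = 2 arccos(1 − 2y/D) = 3.115 rad. Then A = (D²/8)(θ − sin θ) = 1.077 m² and P = Dθ/2 = 2.601 m.
Hydraulic radius R = A/P = 1.077/2.601 = 0.414 m.
V = (1/n) R^(2/3) √S = (1/0.012) × 0.414^(2/3) × √0.0012 = 1.603 m/s. Hydraulic depth D_h = A/T = 1.077/1.67 = 0.6449 m.
Froude number Fr = V/√(g·D_h) = 1.603/√(9.81×0.6449) = 0.638, which is less than 1, so the flow is subcritical.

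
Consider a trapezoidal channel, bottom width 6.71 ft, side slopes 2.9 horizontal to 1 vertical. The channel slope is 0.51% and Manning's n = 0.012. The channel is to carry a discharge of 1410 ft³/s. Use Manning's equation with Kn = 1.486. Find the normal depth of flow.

Manning's equation rearranged: A R^(2/3) = nQ / (1.486·√S) = 0.012 × 1410 / (1.486 × √0.0051) = 159.4.
Try y = 5.18 ft: A R^(2/3) = 230.2 — high.
Try y = 3.55 ft: A R^(2/3) = 99.59 — low.
Try y = 4.4 ft: A R^(2/3) = 159.6 — matches.

y_n = 4.4 ft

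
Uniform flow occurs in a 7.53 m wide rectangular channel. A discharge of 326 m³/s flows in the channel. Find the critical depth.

y_c = 5.76 m

For a rectangular channel, critical depth y_c = (q²/g)^(1/3) where q = Q/b = 326/7.53 = 43.29 m²/s.
So y_c = (43.29²/9.81)^(1/3) = 5.76 m.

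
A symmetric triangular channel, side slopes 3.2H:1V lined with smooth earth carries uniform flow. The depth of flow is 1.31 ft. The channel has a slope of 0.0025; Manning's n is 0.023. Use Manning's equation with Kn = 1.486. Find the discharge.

For a triangular section with side slope z = 3.2: A = zy² = 3.2×1.31² = 5.492 ft²; P = 2y√(1+z²) = 2×1.31×3.353 = 8.784 ft.
Hydraulic radius R = A/P = 5.492/8.784 = 0.6252 ft.
Manning's equation: Q = (1.486/n) A R^(2/3) S^(1/2) = (1.486/0.023) × 5.492 × 0.6252^(2/3) × 0.0025^(1/2) = 13 ft³/s.

Q = 13 ft³/s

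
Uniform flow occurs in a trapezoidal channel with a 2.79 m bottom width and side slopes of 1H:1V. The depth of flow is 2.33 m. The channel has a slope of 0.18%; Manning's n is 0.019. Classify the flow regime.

subcritical

With bottom width b = 2.79 m and side slope z = 1: A = (b + zy)y = (2.79 + 1×2.33)×2.33 = 11.93 m²; P = b + 2y√(1+z²) = 2.79 + 2×2.33×1.414 = 9.38 m.
Hydraulic radius R = A/P = 11.93/9.38 = 1.272 m.
V = (1/n) R^(2/3) √S = (1/0.019) × 1.272^(2/3) × √0.0018 = 2.621 m/s. Hydraulic depth D_h = A/T = 11.93/7.45 = 1.601 m.
Froude number Fr = V/√(g·D_h) = 2.621/√(9.81×1.601) = 0.661, which is less than 1, so the flow is subcritical.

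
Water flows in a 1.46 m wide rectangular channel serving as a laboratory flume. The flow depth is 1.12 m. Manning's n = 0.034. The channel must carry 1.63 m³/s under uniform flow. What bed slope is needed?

S = 0.00341

Flow area A = b·y = 1.46 × 1.12 = 1.635 m². Wetted perimeter P = b + 2y = 1.46 + 2×1.12 = 3.7 m.
Hydraulic radius R = A/P = 1.635/3.7 = 0.4419 m.
From Manning's equation, S = [nQ / (1 A R^(2/3))]² = [0.034 × 1.63 / (1 × 1.635 × 0.4419^(2/3))]² = 0.00341.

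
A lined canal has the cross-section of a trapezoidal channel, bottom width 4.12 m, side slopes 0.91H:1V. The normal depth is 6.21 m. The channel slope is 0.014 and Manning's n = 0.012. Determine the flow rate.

Q = 1220 m³/s

With bottom width b = 4.12 m and side slope z = 0.91: A = (b + zy)y = (4.12 + 0.91×6.21)×6.21 = 60.68 m²; P = b + 2y√(1+z²) = 4.12 + 2×6.21×1.352 = 20.91 m.
Hydraulic radius R = A/P = 60.68/20.91 = 2.902 m.
Manning's equation: Q = (1/n) A R^(2/3) S^(1/2) = (1/0.012) × 60.68 × 2.902^(2/3) × 0.014^(1/2) = 1220 m³/s.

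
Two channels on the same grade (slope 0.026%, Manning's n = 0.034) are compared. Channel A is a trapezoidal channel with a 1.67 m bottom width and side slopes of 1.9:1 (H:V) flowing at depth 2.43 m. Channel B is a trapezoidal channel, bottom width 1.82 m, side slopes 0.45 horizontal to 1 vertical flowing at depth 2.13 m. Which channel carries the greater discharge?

channel A

Channel A: With bottom width b = 1.67 m and side slope z = 1.9: A = (b + zy)y = (1.67 + 1.9×2.43)×2.43 = 15.28 m²; P = b + 2y√(1+z²) = 1.67 + 2×2.43×2.147 = 12.1 m. Hydraulic radius R = A/P = 15.28/12.1 = 1.262 m. Q_A = (1/0.034)·15.28·1.262^(2/3)·√0.00026 = 8.462 m³/s.
Channel B: With bottom width b = 1.82 m and side slope z = 0.45: A = (b + zy)y = (1.82 + 0.45×2.13)×2.13 = 5.918 m²; P = b + 2y√(1+z²) = 1.82 + 2×2.13×1.097 = 6.491 m. Hydraulic radius R = A/P = 5.918/6.491 = 0.9117 m. Q_B = (1/0.034)·5.918·0.9117^(2/3)·√0.00026 = 2.639 m³/s.
Q_A = 8.462 m³/s vs Q_B = 2.639 m³/s, so channel A carries more.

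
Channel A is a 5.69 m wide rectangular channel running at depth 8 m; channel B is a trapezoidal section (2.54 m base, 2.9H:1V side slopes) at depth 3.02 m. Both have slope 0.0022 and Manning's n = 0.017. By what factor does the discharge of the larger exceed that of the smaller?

1.59

Channel A: Flow area A = b·y = 5.69 × 8 = 45.52 m². Wetted perimeter P = b + 2y = 5.69 + 2×8 = 21.69 m. Hydraulic radius R = A/P = 45.52/21.69 = 2.099 m. Q_A = (1/0.017)·45.52·2.099^(2/3)·√0.0022 = 205.9 m³/s.
Channel B: With bottom width b = 2.54 m and side slope z = 2.9: A = (b + zy)y = (2.54 + 2.9×3.02)×3.02 = 34.12 m²; P = b + 2y√(1+z²) = 2.54 + 2×3.02×3.068 = 21.07 m. Hydraulic radius R = A/P = 34.12/21.07 = 1.62 m. Q_B = (1/0.017)·34.12·1.62^(2/3)·√0.0022 = 129.8 m³/s.
The larger discharge is 205.9 m³/s and the smaller is 129.8 m³/s; the ratio is 1.59.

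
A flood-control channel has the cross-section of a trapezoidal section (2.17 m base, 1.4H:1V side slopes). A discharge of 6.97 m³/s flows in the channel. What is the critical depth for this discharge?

y_c = 0.842 m

At critical depth, Q² T / (g A³) = 1, i.e. A³/T = Q²/g = 6.97²/9.81 = 4.952.
At y = 0.985 m: A³/T = 8.669 — high.
At y = 0.757 m: A³/T = 3.407 — low.
At y = 0.842 m: A³/T = 4.951 — ≈ 4.952.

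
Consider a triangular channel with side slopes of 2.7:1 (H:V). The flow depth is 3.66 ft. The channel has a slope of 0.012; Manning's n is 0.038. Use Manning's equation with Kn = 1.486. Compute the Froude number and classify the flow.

For a triangular section with side slope z = 2.7: A = zy² = 2.7×3.66² = 36.17 ft²; P = 2y√(1+z²) = 2×3.66×2.879 = 21.08 ft.
Hydraulic radius R = A/P = 36.17/21.08 = 1.716 ft.
V = (1.486/n) R^(2/3) √S = (1.486/0.038) × 1.716^(2/3) × √0.012 = 6.14 ft/s. Hydraulic depth D_h = A/T = 36.17/19.76 = 1.83 ft.
Froude number Fr = V/√(g·D_h) = 6.14/√(32.2×1.83) = 0.8, which is less than 1, so the flow is subcritical.

subcritical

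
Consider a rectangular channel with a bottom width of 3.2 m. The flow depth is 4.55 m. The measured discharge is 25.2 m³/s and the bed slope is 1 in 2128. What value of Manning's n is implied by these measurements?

Flow area A = b·y = 3.2 × 4.55 = 14.56 m². Wetted perimeter P = b + 2y = 3.2 + 2×4.55 = 12.3 m.
Hydraulic radius R = A/P = 14.56/12.3 = 1.184 m.
Rearranging Manning's equation: n = (1/Q) A R^(2/3) S^(1/2) = (1/25.2) × 14.56 × 1.184^(2/3) × √0.0004699 = 0.014.

n = 0.014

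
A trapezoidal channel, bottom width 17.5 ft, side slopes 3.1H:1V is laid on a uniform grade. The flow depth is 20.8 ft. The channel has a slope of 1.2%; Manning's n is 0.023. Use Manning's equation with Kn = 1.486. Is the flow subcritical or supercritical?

With bottom width b = 17.5 ft and side slope z = 3.1: A = (b + zy)y = (17.5 + 3.1×20.8)×20.8 = 1705 ft²; P = b + 2y√(1+z²) = 17.5 + 2×20.8×3.257 = 153 ft.
Hydraulic radius R = A/P = 1705/153 = 11.14 ft.
V = (1.486/n) R^(2/3) √S = (1.486/0.023) × 11.14^(2/3) × √0.012 = 35.31 ft/s. Hydraulic depth D_h = A/T = 1705/146.5 = 11.64 ft.
Froude number Fr = V/√(g·D_h) = 35.31/√(32.2×11.64) = 1.82, which is greater than 1, so the flow is supercritical.

supercritical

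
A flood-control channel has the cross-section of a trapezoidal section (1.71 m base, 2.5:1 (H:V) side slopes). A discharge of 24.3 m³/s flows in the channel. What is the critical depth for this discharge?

y_c = 1.5 m

At critical depth, Q² T / (g A³) = 1, i.e. A³/T = Q²/g = 24.3²/9.81 = 60.19.
Trying y = 1.13 m: A³/T = 18.28 — too small.
Trying y = 1.7 m: A³/T = 101.9 — too large.
Trying y = 1.5 m: A³/T = 59.65 — ≈ 60.19.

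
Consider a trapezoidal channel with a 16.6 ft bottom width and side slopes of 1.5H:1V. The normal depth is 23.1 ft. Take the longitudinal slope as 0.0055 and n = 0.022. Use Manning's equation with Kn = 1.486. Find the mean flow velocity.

V = 26 ft/s

With bottom width b = 16.6 ft and side slope z = 1.5: A = (b + zy)y = (16.6 + 1.5×23.1)×23.1 = 1184 ft²; P = b + 2y√(1+z²) = 16.6 + 2×23.1×1.803 = 99.89 ft.
Hydraulic radius R = A/P = 1184/99.89 = 11.85 ft.
From Manning's equation, V = (1.486/n) R^(2/3) S^(1/2) = (1.486/0.022) × 11.85^(2/3) × 0.0055^(1/2) = 26 ft/s.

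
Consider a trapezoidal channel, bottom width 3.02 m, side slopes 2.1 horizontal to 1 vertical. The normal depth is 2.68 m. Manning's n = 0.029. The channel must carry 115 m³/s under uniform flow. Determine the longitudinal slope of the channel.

With bottom width b = 3.02 m and side slope z = 2.1: A = (b + zy)y = (3.02 + 2.1×2.68)×2.68 = 23.18 m²; P = b + 2y√(1+z²) = 3.02 + 2×2.68×2.326 = 15.49 m.
Hydraulic radius R = A/P = 23.18/15.49 = 1.497 m.
From Manning's equation, S = [nQ / (1 A R^(2/3))]² = [0.029 × 115 / (1 × 23.18 × 1.497^(2/3))]² = 0.0121.

S = 0.0121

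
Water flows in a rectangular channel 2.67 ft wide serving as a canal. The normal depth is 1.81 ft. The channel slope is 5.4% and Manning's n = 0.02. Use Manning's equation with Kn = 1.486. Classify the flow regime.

supercritical

Flow area A = b·y = 2.67 × 1.81 = 4.833 ft². Wetted perimeter P = b + 2y = 2.67 + 2×1.81 = 6.29 ft.
Hydraulic radius R = A/P = 4.833/6.29 = 0.7683 ft.
V = (1.486/n) R^(2/3) √S = (1.486/0.02) × 0.7683^(2/3) × √0.054 = 14.48 ft/s. Hydraulic depth D_h = A/T = 4.833/2.67 = 1.81 ft.
Froude number Fr = V/√(g·D_h) = 14.48/√(32.2×1.81) = 1.9, which is greater than 1, so the flow is supercritical.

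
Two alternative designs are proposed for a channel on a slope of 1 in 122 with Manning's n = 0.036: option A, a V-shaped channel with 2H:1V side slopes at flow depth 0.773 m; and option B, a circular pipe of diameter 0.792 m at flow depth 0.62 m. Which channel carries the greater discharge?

Channel A: For a triangular section with side slope z = 2: A = zy² = 2×0.773² = 1.195 m²; P = 2y√(1+z²) = 2×0.773×2.236 = 3.457 m. Hydraulic radius R = A/P = 1.195/3.457 = 0.3457 m. Q_A = (1/0.036)·1.195·0.3457^(2/3)·√0.008197 = 1.48 m³/s.
Channel B: For a circular section of diameter D = 0.792 m at depth y = 0.62 m, the central angle is θ = 2 arccos(1 − 2y/D) = 4.344 rad. Then A = (D²/8)(θ − sin θ) = 0.4138 m² and P = Dθ/2 = 1.72 m. Hydraulic radius R = A/P = 0.4138/1.72 = 0.2405 m. Q_B = (1/0.036)·0.4138·0.2405^(2/3)·√0.008197 = 0.4024 m³/s.
Q_A = 1.48 m³/s vs Q_B = 0.4024 m³/s, so channel A carries more.

channel A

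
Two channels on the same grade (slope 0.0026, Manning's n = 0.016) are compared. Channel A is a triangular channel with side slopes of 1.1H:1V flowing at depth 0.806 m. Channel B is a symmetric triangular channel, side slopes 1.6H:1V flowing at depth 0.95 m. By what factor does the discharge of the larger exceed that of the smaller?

Channel A: For a triangular section with side slope z = 1.1: A = zy² = 1.1×0.806² = 0.7146 m²; P = 2y√(1+z²) = 2×0.806×1.487 = 2.396 m. Hydraulic radius R = A/P = 0.7146/2.396 = 0.2982 m. Q_A = (1/0.016)·0.7146·0.2982^(2/3)·√0.0026 = 1.016 m³/s.
Channel B: For a triangular section with side slope z = 1.6: A = zy² = 1.6×0.95² = 1.444 m²; P = 2y√(1+z²) = 2×0.95×1.887 = 3.585 m. Hydraulic radius R = A/P = 1.444/3.585 = 0.4028 m. Q_B = (1/0.016)·1.444·0.4028^(2/3)·√0.0026 = 2.51 m³/s.
The larger discharge is 2.51 m³/s and the smaller is 1.016 m³/s; the ratio is 2.47.

2.47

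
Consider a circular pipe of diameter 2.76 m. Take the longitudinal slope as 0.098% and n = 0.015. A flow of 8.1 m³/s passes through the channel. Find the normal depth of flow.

Manning's equation rearranged: A R^(2/3) = nQ / (1·√S) = 0.015 × 8.1 / (√0.00098) = 3.881.
Trying y = 1.37 m: A R^(2/3) = 2.307 — too small.
Trying y = 2.24 m: A R^(2/3) = 4.63 — too large.
Trying y = 1.92 m: A R^(2/3) = 3.879 — matches.

y_n = 1.92 m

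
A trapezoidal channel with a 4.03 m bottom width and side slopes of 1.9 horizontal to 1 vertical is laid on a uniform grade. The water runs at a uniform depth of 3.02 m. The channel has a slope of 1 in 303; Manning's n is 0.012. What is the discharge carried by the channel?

Q = 204 m³/s

With bottom width b = 4.03 m and side slope z = 1.9: A = (b + zy)y = (4.03 + 1.9×3.02)×3.02 = 29.5 m²; P = b + 2y√(1+z²) = 4.03 + 2×3.02×2.147 = 17 m.
Hydraulic radius R = A/P = 29.5/17 = 1.735 m.
Manning's equation: Q = (1/n) A R^(2/3) S^(1/2) = (1/0.012) × 29.5 × 1.735^(2/3) × 0.0033^(1/2) = 204 m³/s.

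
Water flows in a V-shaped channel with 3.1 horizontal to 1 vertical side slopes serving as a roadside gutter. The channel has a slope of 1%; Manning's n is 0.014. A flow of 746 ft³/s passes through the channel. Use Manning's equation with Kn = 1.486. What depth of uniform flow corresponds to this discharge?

Manning's equation rearranged: A R^(2/3) = nQ / (1.486·√S) = 0.014 × 746 / (1.486 × √0.01) = 70.28.
At y = 4.8 ft: A R^(2/3) = 123.9 — too large.
At y = 2.84 ft: A R^(2/3) = 30.56 — too small.
At y = 3.88 ft: A R^(2/3) = 70.24 — matches.

y_n = 3.88 ft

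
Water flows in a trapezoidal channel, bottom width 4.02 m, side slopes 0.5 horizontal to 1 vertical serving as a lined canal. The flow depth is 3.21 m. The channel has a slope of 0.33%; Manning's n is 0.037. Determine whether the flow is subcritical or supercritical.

With bottom width b = 4.02 m and side slope z = 0.5: A = (b + zy)y = (4.02 + 0.5×3.21)×3.21 = 18.06 m²; P = b + 2y√(1+z²) = 4.02 + 2×3.21×1.118 = 11.2 m.
Hydraulic radius R = A/P = 18.06/11.2 = 1.612 m.
V = (1/n) R^(2/3) √S = (1/0.037) × 1.612^(2/3) × √0.0033 = 2.135 m/s. Hydraulic depth D_h = A/T = 18.06/7.23 = 2.497 m.
Froude number Fr = V/√(g·D_h) = 2.135/√(9.81×2.497) = 0.431, which is less than 1, so the flow is subcritical.

subcritical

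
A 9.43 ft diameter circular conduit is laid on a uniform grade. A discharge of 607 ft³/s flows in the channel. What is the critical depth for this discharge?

y_c = 6.01 ft

At critical depth, Q² T / (g A³) = 1, i.e. A³/T = Q²/g = 607²/32.2 = 11440.
Trying y = 5.04 ft: A³/T = 5825 — short.
Trying y = 6.68 ft: A³/T = 17270 — over.
Trying y = 6.01 ft: A³/T = 11430 — close enough.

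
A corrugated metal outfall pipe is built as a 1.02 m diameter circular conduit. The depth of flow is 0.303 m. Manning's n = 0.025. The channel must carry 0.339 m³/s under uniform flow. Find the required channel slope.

S = 0.018

For a circular section of diameter D = 1.02 m at depth y = 0.303 m, the central angle is θ = 2 arccos(1 − 2y/D) = 2.306 rad. Then A = (D²/8)(θ − sin θ) = 0.2034 m² and P = Dθ/2 = 1.176 m.
Hydraulic radius R = A/P = 0.2034/1.176 = 0.173 m.
From Manning's equation, S = [nQ / (1 A R^(2/3))]² = [0.025 × 0.339 / (1 × 0.2034 × 0.173^(2/3))]² = 0.018.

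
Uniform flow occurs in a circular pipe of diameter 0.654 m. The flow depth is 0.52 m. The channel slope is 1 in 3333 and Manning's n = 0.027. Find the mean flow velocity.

V = 0.219 m/s

For a circular section of diameter D = 0.654 m at depth y = 0.52 m, the central angle is θ = 2 arccos(1 − 2y/D) = 4.404 rad. Then A = (D²/8)(θ − sin θ) = 0.2864 m² and P = Dθ/2 = 1.44 m.
Hydraulic radius R = A/P = 0.2864/1.44 = 0.1989 m.
From Manning's equation, V = (1/n) R^(2/3) S^(1/2) = (1/0.027) × 0.1989^(2/3) × 0.0003^(1/2) = 0.219 m/s.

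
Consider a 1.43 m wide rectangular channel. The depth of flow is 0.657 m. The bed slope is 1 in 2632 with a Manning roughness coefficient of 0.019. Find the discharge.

Flow area A = b·y = 1.43 × 0.657 = 0.9395 m². Wetted perimeter P = b + 2y = 1.43 + 2×0.657 = 2.744 m.
Hydraulic radius R = A/P = 0.9395/2.744 = 0.3424 m.
Manning's equation: Q = (1/n) A R^(2/3) S^(1/2) = (1/0.019) × 0.9395 × 0.3424^(2/3) × 0.0003799^(1/2) = 0.472 m³/s.

Q = 0.472 m³/s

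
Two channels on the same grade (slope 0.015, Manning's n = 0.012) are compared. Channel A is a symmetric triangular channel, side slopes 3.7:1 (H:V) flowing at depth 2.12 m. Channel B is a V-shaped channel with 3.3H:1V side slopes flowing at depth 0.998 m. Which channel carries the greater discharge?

channel A

Channel A: For a triangular section with side slope z = 3.7: A = zy² = 3.7×2.12² = 16.63 m²; P = 2y√(1+z²) = 2×2.12×3.833 = 16.25 m. Hydraulic radius R = A/P = 16.63/16.25 = 1.023 m. Q_A = (1/0.012)·16.63·1.023^(2/3)·√0.015 = 172.3 m³/s.
Channel B: For a triangular section with side slope z = 3.3: A = zy² = 3.3×0.998² = 3.287 m²; P = 2y√(1+z²) = 2×0.998×3.448 = 6.883 m. Hydraulic radius R = A/P = 3.287/6.883 = 0.4776 m. Q_B = (1/0.012)·3.287·0.4776^(2/3)·√0.015 = 20.5 m³/s.
Q_A = 172.3 m³/s vs Q_B = 20.5 m³/s, so channel A carries more.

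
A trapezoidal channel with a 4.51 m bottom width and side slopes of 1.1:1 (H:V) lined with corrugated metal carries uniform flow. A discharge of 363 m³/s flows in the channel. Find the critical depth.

y_c = 5.68 m

At critical depth, Q² T / (g A³) = 1, i.e. A³/T = Q²/g = 363²/9.81 = 13430.
Try y = 6.59 m: A³/T = 24480 — too large.
Try y = 3.93 m: A³/T = 3180 — too small.
Try y = 5.68 m: A³/T = 13420 — close enough.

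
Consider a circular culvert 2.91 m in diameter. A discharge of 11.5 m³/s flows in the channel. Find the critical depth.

At critical depth, Q² T / (g A³) = 1, i.e. A³/T = Q²/g = 11.5²/9.81 = 13.48.
Trying y = 1.85 m: A³/T = 31.69 — high.
Trying y = 1.09 m: A³/T = 4.177 — low.
Trying y = 1.48 m: A³/T = 13.49 — ≈ 13.48.

y_c = 1.48 m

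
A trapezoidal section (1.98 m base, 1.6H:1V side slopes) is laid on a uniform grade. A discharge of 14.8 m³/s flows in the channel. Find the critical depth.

At critical depth, Q² T / (g A³) = 1, i.e. A³/T = Q²/g = 14.8²/9.81 = 22.33.
Trying y = 1.01 m: A³/T = 9.192 — low.
Trying y = 1.46 m: A³/T = 37.61 — high.
Trying y = 1.28 m: A³/T = 22.56 — close enough.

y_c = 1.28 m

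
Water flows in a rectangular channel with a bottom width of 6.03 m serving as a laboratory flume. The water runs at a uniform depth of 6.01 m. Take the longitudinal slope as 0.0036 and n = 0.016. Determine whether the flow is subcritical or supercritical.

Flow area A = b·y = 6.03 × 6.01 = 36.24 m². Wetted perimeter P = b + 2y = 6.03 + 2×6.01 = 18.05 m.
Hydraulic radius R = A/P = 36.24/18.05 = 2.008 m.
V = (1/n) R^(2/3) √S = (1/0.016) × 2.008^(2/3) × √0.0036 = 5.968 m/s. Hydraulic depth D_h = A/T = 36.24/6.03 = 6.01 m.
Froude number Fr = V/√(g·D_h) = 5.968/√(9.81×6.01) = 0.777, which is less than 1, so the flow is subcritical.

subcritical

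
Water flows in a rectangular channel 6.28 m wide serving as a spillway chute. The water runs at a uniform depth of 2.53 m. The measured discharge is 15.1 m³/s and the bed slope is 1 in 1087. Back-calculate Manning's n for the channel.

Flow area A = b·y = 6.28 × 2.53 = 15.89 m². Wetted perimeter P = b + 2y = 6.28 + 2×2.53 = 11.34 m.
Hydraulic radius R = A/P = 15.89/11.34 = 1.401 m.
Rearranging Manning's equation: n = (1/Q) A R^(2/3) S^(1/2) = (1/15.1) × 15.89 × 1.401^(2/3) × √0.00092 = 0.04.

n = 0.04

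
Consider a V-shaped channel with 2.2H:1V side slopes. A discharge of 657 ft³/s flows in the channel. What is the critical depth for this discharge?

y_c = 5.61 ft

At critical depth, Q² T / (g A³) = 1, i.e. A³/T = Q²/g = 657²/32.2 = 13410.
At y = 4.86 ft: A³/T = 6561 — too small.
At y = 7.1 ft: A³/T = 43660 — too large.
At y = 5.61 ft: A³/T = 13450 — ≈ 13410.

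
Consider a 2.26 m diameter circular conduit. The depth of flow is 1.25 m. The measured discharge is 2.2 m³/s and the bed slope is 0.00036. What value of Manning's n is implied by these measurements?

n = 0.014

For a circular section of diameter D = 2.26 m at depth y = 1.25 m, the central angle is θ = 2 arccos(1 − 2y/D) = 3.354 rad. Then A = (D²/8)(θ − sin θ) = 2.276 m² and P = Dθ/2 = 3.79 m.
Hydraulic radius R = A/P = 2.276/3.79 = 0.6006 m.
Rearranging Manning's equation: n = (1/Q) A R^(2/3) S^(1/2) = (1/2.2) × 2.276 × 0.6006^(2/3) × √0.00036 = 0.014.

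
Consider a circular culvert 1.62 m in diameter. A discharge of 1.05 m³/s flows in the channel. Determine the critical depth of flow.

At critical depth, Q² T / (g A³) = 1, i.e. A³/T = Q²/g = 1.05²/9.81 = 0.1124.
Trying y = 0.568 m: A³/T = 0.1731 — high.
Trying y = 0.508 m: A³/T = 0.1125 — ≈ 0.1124.

y_c = 0.508 m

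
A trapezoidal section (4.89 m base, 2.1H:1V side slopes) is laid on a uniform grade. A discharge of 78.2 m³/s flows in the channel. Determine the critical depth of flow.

At critical depth, Q² T / (g A³) = 1, i.e. A³/T = Q²/g = 78.2²/9.81 = 623.4.
Trying y = 1.94 m: A³/T = 403.4 — low.
Trying y = 2.39 m: A³/T = 889.8 — high.
Trying y = 2.18 m: A³/T = 626 — ≈ 623.4.

y_c = 2.18 m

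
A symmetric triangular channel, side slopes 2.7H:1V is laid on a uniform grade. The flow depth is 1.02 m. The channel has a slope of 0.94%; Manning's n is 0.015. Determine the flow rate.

Q = 11.1 m³/s

For a triangular section with side slope z = 2.7: A = zy² = 2.7×1.02² = 2.809 m²; P = 2y√(1+z²) = 2×1.02×2.879 = 5.874 m.
Hydraulic radius R = A/P = 2.809/5.874 = 0.4783 m.
Manning's equation: Q = (1/n) A R^(2/3) S^(1/2) = (1/0.015) × 2.809 × 0.4783^(2/3) × 0.0094^(1/2) = 11.1 m³/s.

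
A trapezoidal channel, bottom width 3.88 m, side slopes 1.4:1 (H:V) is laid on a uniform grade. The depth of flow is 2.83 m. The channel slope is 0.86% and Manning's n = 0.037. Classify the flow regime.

subcritical

With bottom width b = 3.88 m and side slope z = 1.4: A = (b + zy)y = (3.88 + 1.4×2.83)×2.83 = 22.19 m²; P = b + 2y√(1+z²) = 3.88 + 2×2.83×1.72 = 13.62 m.
Hydraulic radius R = A/P = 22.19/13.62 = 1.63 m.
V = (1/n) R^(2/3) √S = (1/0.037) × 1.63^(2/3) × √0.0086 = 3.471 m/s. Hydraulic depth D_h = A/T = 22.19/11.8 = 1.88 m.
Froude number Fr = V/√(g·D_h) = 3.471/√(9.81×1.88) = 0.808, which is less than 1, so the flow is subcritical.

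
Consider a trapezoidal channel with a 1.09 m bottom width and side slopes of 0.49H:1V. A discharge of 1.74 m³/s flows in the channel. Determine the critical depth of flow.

y_c = 0.582 m

At critical depth, Q² T / (g A³) = 1, i.e. A³/T = Q²/g = 1.74²/9.81 = 0.3086.
Trying y = 0.706 m: A³/T = 0.5847 — over.
Trying y = 0.436 m: A³/T = 0.121 — short.
Trying y = 0.582 m: A³/T = 0.3088 — ≈ 0.3086.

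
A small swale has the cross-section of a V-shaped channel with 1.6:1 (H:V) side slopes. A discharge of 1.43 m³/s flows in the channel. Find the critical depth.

y_c = 0.696 m

At critical depth, Q² T / (g A³) = 1, i.e. A³/T = Q²/g = 1.43²/9.81 = 0.2085.
Trying y = 0.588 m: A³/T = 0.08997 — too small.
Trying y = 0.781 m: A³/T = 0.3719 — too large.
Trying y = 0.696 m: A³/T = 0.2091 — matches.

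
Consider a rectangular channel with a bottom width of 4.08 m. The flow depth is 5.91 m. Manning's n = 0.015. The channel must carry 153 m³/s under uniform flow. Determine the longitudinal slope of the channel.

Flow area A = b·y = 4.08 × 5.91 = 24.11 m². Wetted perimeter P = b + 2y = 4.08 + 2×5.91 = 15.9 m.
Hydraulic radius R = A/P = 24.11/15.9 = 1.517 m.
From Manning's equation, S = [nQ / (1 A R^(2/3))]² = [0.015 × 153 / (1 × 24.11 × 1.517^(2/3))]² = 0.0052.

S = 0.0052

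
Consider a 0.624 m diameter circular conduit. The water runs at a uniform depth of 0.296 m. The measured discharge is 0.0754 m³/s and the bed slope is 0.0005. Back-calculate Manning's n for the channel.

n = 0.012

For a circular section of diameter D = 0.624 m at depth y = 0.296 m, the central angle is θ = 2 arccos(1 − 2y/D) = 3.039 rad. Then A = (D²/8)(θ − sin θ) = 0.1429 m² and P = Dθ/2 = 0.9482 m.
Hydraulic radius R = A/P = 0.1429/0.9482 = 0.1507 m.
Rearranging Manning's equation: n = (1/Q) A R^(2/3) S^(1/2) = (1/0.0754) × 0.1429 × 0.1507^(2/3) × √0.0005 = 0.012.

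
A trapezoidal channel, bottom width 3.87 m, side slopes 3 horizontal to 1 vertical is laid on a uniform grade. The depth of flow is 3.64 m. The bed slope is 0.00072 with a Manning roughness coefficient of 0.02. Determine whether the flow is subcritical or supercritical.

With bottom width b = 3.87 m and side slope z = 3: A = (b + zy)y = (3.87 + 3×3.64)×3.64 = 53.84 m²; P = b + 2y√(1+z²) = 3.87 + 2×3.64×3.162 = 26.89 m.
Hydraulic radius R = A/P = 53.84/26.89 = 2.002 m.
V = (1/n) R^(2/3) √S = (1/0.02) × 2.002^(2/3) × √0.00072 = 2.131 m/s. Hydraulic depth D_h = A/T = 53.84/25.71 = 2.094 m.
Froude number Fr = V/√(g·D_h) = 2.131/√(9.81×2.094) = 0.47, which is less than 1, so the flow is subcritical.

subcritical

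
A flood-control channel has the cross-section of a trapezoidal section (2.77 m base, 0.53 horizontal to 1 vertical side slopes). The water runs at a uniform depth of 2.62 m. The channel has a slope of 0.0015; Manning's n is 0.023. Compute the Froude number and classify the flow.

With bottom width b = 2.77 m and side slope z = 0.53: A = (b + zy)y = (2.77 + 0.53×2.62)×2.62 = 10.9 m²; P = b + 2y√(1+z²) = 2.77 + 2×2.62×1.132 = 8.7 m.
Hydraulic radius R = A/P = 10.9/8.7 = 1.252 m.
V = (1/n) R^(2/3) √S = (1/0.023) × 1.252^(2/3) × √0.0015 = 1.956 m/s. Hydraulic depth D_h = A/T = 10.9/5.547 = 1.964 m.
Froude number Fr = V/√(g·D_h) = 1.956/√(9.81×1.964) = 0.446, which is less than 1, so the flow is subcritical.

subcritical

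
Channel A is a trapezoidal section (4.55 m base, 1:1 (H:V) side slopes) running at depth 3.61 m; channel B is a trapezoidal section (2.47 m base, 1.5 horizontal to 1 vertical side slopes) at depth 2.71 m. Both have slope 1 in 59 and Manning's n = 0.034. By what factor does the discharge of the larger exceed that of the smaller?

Channel A: With bottom width b = 4.55 m and side slope z = 1: A = (b + zy)y = (4.55 + 1×3.61)×3.61 = 29.46 m²; P = b + 2y√(1+z²) = 4.55 + 2×3.61×1.414 = 14.76 m. Hydraulic radius R = A/P = 29.46/14.76 = 1.996 m. Q_A = (1/0.034)·29.46·1.996^(2/3)·√0.01695 = 178.8 m³/s.
Channel B: With bottom width b = 2.47 m and side slope z = 1.5: A = (b + zy)y = (2.47 + 1.5×2.71)×2.71 = 17.71 m²; P = b + 2y√(1+z²) = 2.47 + 2×2.71×1.803 = 12.24 m. Hydraulic radius R = A/P = 17.71/12.24 = 1.447 m. Q_B = (1/0.034)·17.71·1.447^(2/3)·√0.01695 = 86.74 m³/s.
The larger discharge is 178.8 m³/s and the smaller is 86.74 m³/s; the ratio is 2.06.

2.06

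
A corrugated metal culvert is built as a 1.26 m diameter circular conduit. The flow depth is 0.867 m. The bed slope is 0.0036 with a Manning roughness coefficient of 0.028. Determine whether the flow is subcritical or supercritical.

subcritical

For a circular section of diameter D = 1.26 m at depth y = 0.867 m, the central angle is θ = 2 arccos(1 − 2y/D) = 3.913 rad. Then A = (D²/8)(θ − sin θ) = 0.9149 m² and P = Dθ/2 = 2.465 m.
Hydraulic radius R = A/P = 0.9149/2.465 = 0.3711 m.
V = (1/n) R^(2/3) √S = (1/0.028) × 0.3711^(2/3) × √0.0036 = 1.107 m/s. Hydraulic depth D_h = A/T = 0.9149/1.167 = 0.7837 m.
Froude number Fr = V/√(g·D_h) = 1.107/√(9.81×0.7837) = 0.399, which is less than 1, so the flow is subcritical.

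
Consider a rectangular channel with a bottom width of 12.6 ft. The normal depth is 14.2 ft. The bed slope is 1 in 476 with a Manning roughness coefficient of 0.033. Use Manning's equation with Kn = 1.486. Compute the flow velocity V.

V = 5.51 ft/s

Flow area A = b·y = 12.6 × 14.2 = 178.9 ft². Wetted perimeter P = b + 2y = 12.6 + 2×14.2 = 41 ft.
Hydraulic radius R = A/P = 178.9/41 = 4.364 ft.
From Manning's equation, V = (1.486/n) R^(2/3) S^(1/2) = (1.486/0.033) × 4.364^(2/3) × 0.002101^(1/2) = 5.51 ft/s.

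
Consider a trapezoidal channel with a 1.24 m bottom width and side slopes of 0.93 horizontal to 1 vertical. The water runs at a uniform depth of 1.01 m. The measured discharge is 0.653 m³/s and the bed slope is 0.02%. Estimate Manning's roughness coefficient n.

n = 0.032

With bottom width b = 1.24 m and side slope z = 0.93: A = (b + zy)y = (1.24 + 0.93×1.01)×1.01 = 2.201 m²; P = b + 2y√(1+z²) = 1.24 + 2×1.01×1.366 = 3.999 m.
Hydraulic radius R = A/P = 2.201/3.999 = 0.5505 m.
Rearranging Manning's equation: n = (1/Q) A R^(2/3) S^(1/2) = (1/0.653) × 2.201 × 0.5505^(2/3) × √0.0002 = 0.032.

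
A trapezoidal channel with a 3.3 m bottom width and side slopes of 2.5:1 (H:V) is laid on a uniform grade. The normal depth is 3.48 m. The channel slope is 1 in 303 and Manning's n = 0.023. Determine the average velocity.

With bottom width b = 3.3 m and side slope z = 2.5: A = (b + zy)y = (3.3 + 2.5×3.48)×3.48 = 41.76 m²; P = b + 2y√(1+z²) = 3.3 + 2×3.48×2.693 = 22.04 m.
Hydraulic radius R = A/P = 41.76/22.04 = 1.895 m.
From Manning's equation, V = (1/n) R^(2/3) S^(1/2) = (1/0.023) × 1.895^(2/3) × 0.0033^(1/2) = 3.82 m/s.

V = 3.82 m/s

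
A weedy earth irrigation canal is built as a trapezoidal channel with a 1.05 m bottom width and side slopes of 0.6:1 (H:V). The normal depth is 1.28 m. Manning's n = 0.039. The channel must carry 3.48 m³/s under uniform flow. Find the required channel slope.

With bottom width b = 1.05 m and side slope z = 0.6: A = (b + zy)y = (1.05 + 0.6×1.28)×1.28 = 2.327 m²; P = b + 2y√(1+z²) = 1.05 + 2×1.28×1.166 = 4.035 m.
Hydraulic radius R = A/P = 2.327/4.035 = 0.5766 m.
From Manning's equation, S = [nQ / (1 A R^(2/3))]² = [0.039 × 3.48 / (1 × 2.327 × 0.5766^(2/3))]² = 0.00709.

S = 0.00709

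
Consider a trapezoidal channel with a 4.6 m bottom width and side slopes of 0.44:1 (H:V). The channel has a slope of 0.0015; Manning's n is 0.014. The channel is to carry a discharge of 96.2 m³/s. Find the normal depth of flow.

Manning's equation rearranged: A R^(2/3) = nQ / (1·√S) = 0.014 × 96.2 / (√0.0015) = 34.77.
Trying y = 2.92 m: A R^(2/3) = 23.16 — too small.
Trying y = 4.28 m: A R^(2/3) = 43.88 — too large.
Trying y = 3.73 m: A R^(2/3) = 34.78 — matches.

y_n = 3.73 m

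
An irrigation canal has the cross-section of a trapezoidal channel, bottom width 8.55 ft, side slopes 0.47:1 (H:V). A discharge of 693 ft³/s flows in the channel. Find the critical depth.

y_c = 5.31 ft

At critical depth, Q² T / (g A³) = 1, i.e. A³/T = Q²/g = 693²/32.2 = 14910.
At y = 6.46 ft: A³/T = 28670 — too large.
At y = 5.31 ft: A³/T = 14900 — close enough.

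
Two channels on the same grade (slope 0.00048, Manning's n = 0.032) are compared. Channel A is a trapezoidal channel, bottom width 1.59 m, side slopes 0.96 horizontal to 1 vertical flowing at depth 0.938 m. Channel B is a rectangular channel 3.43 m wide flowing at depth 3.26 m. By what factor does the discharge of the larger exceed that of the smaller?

7.64

Channel A: With bottom width b = 1.59 m and side slope z = 0.96: A = (b + zy)y = (1.59 + 0.96×0.938)×0.938 = 2.336 m²; P = b + 2y√(1+z²) = 1.59 + 2×0.938×1.386 = 4.191 m. Hydraulic radius R = A/P = 2.336/4.191 = 0.5575 m. Q_A = (1/0.032)·2.336·0.5575^(2/3)·√0.00048 = 1.083 m³/s.
Channel B: Flow area A = b·y = 3.43 × 3.26 = 11.18 m². Wetted perimeter P = b + 2y = 3.43 + 2×3.26 = 9.95 m. Hydraulic radius R = A/P = 11.18/9.95 = 1.124 m. Q_B = (1/0.032)·11.18·1.124^(2/3)·√0.00048 = 8.275 m³/s.
The larger discharge is 8.275 m³/s and the smaller is 1.083 m³/s; the ratio is 7.64.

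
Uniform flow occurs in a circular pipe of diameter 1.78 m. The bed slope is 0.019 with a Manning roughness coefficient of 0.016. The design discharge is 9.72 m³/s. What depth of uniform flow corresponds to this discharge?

y_n = 1.18 m

Manning's equation rearranged: A R^(2/3) = nQ / (1·√S) = 0.016 × 9.72 / (√0.019) = 1.128.
Try y = 0.966 m: A R^(2/3) = 0.8313 — low.
Try y = 1.34 m: A R^(2/3) = 1.328 — high.
Try y = 1.18 m: A R^(2/3) = 1.128 — ≈ 1.128.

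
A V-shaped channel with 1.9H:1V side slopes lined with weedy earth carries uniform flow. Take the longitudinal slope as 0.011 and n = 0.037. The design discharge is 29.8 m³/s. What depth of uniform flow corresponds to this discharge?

y_n = 2.33 m

Manning's equation rearranged: A R^(2/3) = nQ / (1·√S) = 0.037 × 29.8 / (√0.011) = 10.51.
At y = 1.88 m: A R^(2/3) = 5.94 — short.
At y = 2.95 m: A R^(2/3) = 19.75 — over.
At y = 2.33 m: A R^(2/3) = 10.53 — matches.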